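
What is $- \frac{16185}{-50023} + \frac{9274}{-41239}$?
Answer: $\frac{203539913}{2062898497} \approx 0.098667$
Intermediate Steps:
$- \frac{16185}{-50023} + \frac{9274}{-41239} = \left(-16185\right) \left(- \frac{1}{50023}\right) + 9274 \left(- \frac{1}{41239}\right) = \frac{16185}{50023} - \frac{9274}{41239} = \frac{203539913}{2062898497}$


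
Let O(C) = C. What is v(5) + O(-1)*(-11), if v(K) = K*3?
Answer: 26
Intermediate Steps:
v(K) = 3*K
v(5) + O(-1)*(-11) = 3*5 - 1*(-11) = 15 + 11 = 26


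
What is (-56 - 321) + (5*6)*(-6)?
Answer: -557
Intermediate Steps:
(-56 - 321) + (5*6)*(-6) = -377 + 30*(-6) = -377 - 180 = -557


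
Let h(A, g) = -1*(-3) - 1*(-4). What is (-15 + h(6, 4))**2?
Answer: 64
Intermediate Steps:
h(A, g) = 7 (h(A, g) = 3 + 4 = 7)
(-15 + h(6, 4))**2 = (-15 + 7)**2 = (-8)**2 = 64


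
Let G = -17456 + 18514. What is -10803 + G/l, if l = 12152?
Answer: -65638499/6076 ≈ -10803.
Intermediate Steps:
G = 1058
-10803 + G/l = -10803 + 1058/12152 = -10803 + 1058*(1/12152) = -10803 + 529/6076 = -65638499/6076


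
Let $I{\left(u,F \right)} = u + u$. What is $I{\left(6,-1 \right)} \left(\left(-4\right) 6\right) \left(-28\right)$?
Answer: $8064$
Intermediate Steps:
$I{\left(u,F \right)} = 2 u$
$I{\left(6,-1 \right)} \left(\left(-4\right) 6\right) \left(-28\right) = 2 \cdot 6 \left(\left(-4\right) 6\right) \left(-28\right) = 12 \left(-24\right) \left(-28\right) = \left(-288\right) \left(-28\right) = 8064$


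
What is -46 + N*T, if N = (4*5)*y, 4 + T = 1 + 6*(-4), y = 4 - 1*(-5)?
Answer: -4906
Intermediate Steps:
y = 9 (y = 4 + 5 = 9)
T = -27 (T = -4 + (1 + 6*(-4)) = -4 + (1 - 24) = -4 - 23 = -27)
N = 180 (N = (4*5)*9 = 20*9 = 180)
-46 + N*T = -46 + 180*(-27) = -46 - 4860 = -4906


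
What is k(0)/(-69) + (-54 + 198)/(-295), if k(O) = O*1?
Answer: -144/295 ≈ -0.48814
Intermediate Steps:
k(O) = O
k(0)/(-69) + (-54 + 198)/(-295) = 0/(-69) + (-54 + 198)/(-295) = 0*(-1/69) + 144*(-1/295) = 0 - 144/295 = -144/295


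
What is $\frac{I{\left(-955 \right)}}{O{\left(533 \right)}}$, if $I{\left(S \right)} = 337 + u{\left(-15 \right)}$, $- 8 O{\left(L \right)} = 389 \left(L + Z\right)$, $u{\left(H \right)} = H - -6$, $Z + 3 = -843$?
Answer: $\frac{2624}{121757} \approx 0.021551$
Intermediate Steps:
$Z = -846$ ($Z = -3 - 843 = -846$)
$u{\left(H \right)} = 6 + H$ ($u{\left(H \right)} = H + 6 = 6 + H$)
$O{\left(L \right)} = \frac{164547}{4} - \frac{389 L}{8}$ ($O{\left(L \right)} = - \frac{389 \left(L - 846\right)}{8} = - \frac{389 \left(-846 + L\right)}{8} = - \frac{-329094 + 389 L}{8} = \frac{164547}{4} - \frac{389 L}{8}$)
$I{\left(S \right)} = 328$ ($I{\left(S \right)} = 337 + \left(6 - 15\right) = 337 - 9 = 328$)
$\frac{I{\left(-955 \right)}}{O{\left(533 \right)}} = \frac{328}{\frac{164547}{4} - \frac{207337}{8}} = \frac{328}{\frac{121757}{8}} = 328 \cdot \frac{8}{121757} = \frac{2624}{121757}$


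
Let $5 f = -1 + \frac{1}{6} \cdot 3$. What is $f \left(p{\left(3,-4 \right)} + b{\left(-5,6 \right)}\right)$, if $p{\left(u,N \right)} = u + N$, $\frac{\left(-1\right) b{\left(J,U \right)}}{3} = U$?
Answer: $\frac{19}{10} \approx 1.9$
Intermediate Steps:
$b{\left(J,U \right)} = - 3 U$
$p{\left(u,N \right)} = N + u$
$f = - \frac{1}{10}$ ($f = \frac{-1 + \frac{1}{6} \cdot 3}{5} = \frac{-1 + \frac{1}{2}}{5} = \frac{1}{5} \left(- \frac{1}{2}\right) = - \frac{1}{10} \approx -0.1$)
$f \left(p{\left(3,-4 \right)} + b{\left(-5,6 \right)}\right) = - \frac{\left(-4 + 3\right) - 18}{10} = - \frac{-1 - 18}{10} = \left(- \frac{1}{10}\right) \left(-19\right) = \frac{19}{10}$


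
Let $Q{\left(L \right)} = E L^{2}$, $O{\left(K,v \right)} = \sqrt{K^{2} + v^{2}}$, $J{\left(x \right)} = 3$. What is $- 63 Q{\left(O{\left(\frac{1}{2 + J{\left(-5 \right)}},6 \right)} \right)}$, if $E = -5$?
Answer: $\frac{56763}{5} \approx 11353.0$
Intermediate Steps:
$Q{\left(L \right)} = - 5 L^{2}$
$- 63 Q{\left(O{\left(\frac{1}{2 + J{\left(-5 \right)}},6 \right)} \right)} = - 63 \left(- 5 \left(\sqrt{\left(\frac{1}{2 + 3}\right)^{2} + 6^{2}}\right)^{2}\right) = - 63 \left(- 5 \left(\sqrt{\left(\frac{1}{5}\right)^{2} + 36}\right)^{2}\right) = - 63 \left(- 5 \left(\sqrt{\frac{1}{25} + 36}\right)^{2}\right) = - 63 \left(- 5 \left(\sqrt{\frac{901}{25}}\right)^{2}\right) = - 63 \left(- 5 \left(\frac{\sqrt{901}}{5}\right)^{2}\right) = - 63 \left(\left(-5\right) \frac{901}{25}\right) = \left(-63\right) \left(- \frac{901}{5}\right) = \frac{56763}{5}$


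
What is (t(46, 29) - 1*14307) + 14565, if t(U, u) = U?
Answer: 304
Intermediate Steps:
(t(46, 29) - 1*14307) + 14565 = (46 - 1*14307) + 14565 = (46 - 14307) + 14565 = -14261 + 14565 = 304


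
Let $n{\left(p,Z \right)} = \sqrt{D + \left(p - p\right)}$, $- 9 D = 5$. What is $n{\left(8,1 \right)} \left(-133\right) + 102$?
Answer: $102 - \frac{133 i \sqrt{5}}{3} \approx 102.0 - 99.132 i$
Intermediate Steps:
$D = - \frac{5}{9}$ ($D = \left(- \frac{1}{9}\right) 5 = - \frac{5}{9} \approx -0.55556$)
$n{\left(p,Z \right)} = \frac{i \sqrt{5}}{3}$ ($n{\left(p,Z \right)} = \sqrt{- \frac{5}{9} + \left(p - p\right)} = \sqrt{- \frac{5}{9} + 0} = \sqrt{- \frac{5}{9}} = \frac{i \sqrt{5}}{3}$)
$n{\left(8,1 \right)} \left(-133\right) + 102 = \frac{i \sqrt{5}}{3} \left(-133\right) + 102 = - \frac{133 i \sqrt{5}}{3} + 102 = 102 - \frac{133 i \sqrt{5}}{3}$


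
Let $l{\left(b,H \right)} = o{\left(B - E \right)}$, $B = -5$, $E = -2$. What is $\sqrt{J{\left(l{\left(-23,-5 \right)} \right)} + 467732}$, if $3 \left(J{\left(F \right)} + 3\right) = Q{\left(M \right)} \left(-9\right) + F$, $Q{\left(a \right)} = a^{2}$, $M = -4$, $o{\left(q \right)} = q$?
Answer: $4 \sqrt{29230} \approx 683.87$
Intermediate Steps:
$l{\left(b,H \right)} = -3$ ($l{\left(b,H \right)} = -5 - -2 = -5 + 2 = -3$)
$J{\left(F \right)} = -51 + \frac{F}{3}$ ($J{\left(F \right)} = -3 + \frac{\left(-4\right)^{2} \left(-9\right) + F}{3} = -3 + \frac{16 \left(-9\right) + F}{3} = -3 + \frac{-144 + F}{3} = -3 + \left(-48 + \frac{F}{3}\right) = -51 + \frac{F}{3}$)
$\sqrt{J{\left(l{\left(-23,-5 \right)} \right)} + 467732} = \sqrt{\left(-51 + \frac{1}{3} \left(-3\right)\right) + 467732} = \sqrt{\left(-51 - 1\right) + 467732} = \sqrt{-52 + 467732} = \sqrt{467680} = 4 \sqrt{29230}$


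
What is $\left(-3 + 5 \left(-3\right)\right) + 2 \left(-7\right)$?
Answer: $-32$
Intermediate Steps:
$\left(-3 + 5 \left(-3\right)\right) + 2 \left(-7\right) = \left(-3 - 15\right) - 14 = -18 - 14 = -32$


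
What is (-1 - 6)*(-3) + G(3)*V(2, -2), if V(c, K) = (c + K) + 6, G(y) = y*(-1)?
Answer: 3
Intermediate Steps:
G(y) = -y
V(c, K) = 6 + K + c (V(c, K) = (K + c) + 6 = 6 + K + c)
(-1 - 6)*(-3) + G(3)*V(2, -2) = (-1 - 6)*(-3) + (-1*3)*(6 - 2 + 2) = -7*(-3) - 3*6 = 21 - 18 = 3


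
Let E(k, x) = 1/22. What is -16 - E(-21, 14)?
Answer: -353/22 ≈ -16.045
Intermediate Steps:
E(k, x) = 1/22
-16 - E(-21, 14) = -16 - 1*1/22 = -16 - 1/22 = -353/22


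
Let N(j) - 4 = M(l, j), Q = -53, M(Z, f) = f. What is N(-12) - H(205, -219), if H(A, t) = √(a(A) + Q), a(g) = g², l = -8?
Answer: -8 - 2*√10493 ≈ -212.87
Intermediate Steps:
N(j) = 4 + j
H(A, t) = √(-53 + A²) (H(A, t) = √(A² - 53) = √(-53 + A²))
N(-12) - H(205, -219) = (4 - 12) - √(-53 + 205²) = -8 - √(-53 + 42025) = -8 - √41972 = -8 - 2*√10493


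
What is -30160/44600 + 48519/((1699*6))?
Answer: 15470803/3788770 ≈ 4.0833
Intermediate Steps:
-30160/44600 + 48519/((1699*6)) = -30160*1/44600 + 48519/10194 = -754/1115 + 48519*(1/10194) = -754/1115 + 16173/3398 = 15470803/3788770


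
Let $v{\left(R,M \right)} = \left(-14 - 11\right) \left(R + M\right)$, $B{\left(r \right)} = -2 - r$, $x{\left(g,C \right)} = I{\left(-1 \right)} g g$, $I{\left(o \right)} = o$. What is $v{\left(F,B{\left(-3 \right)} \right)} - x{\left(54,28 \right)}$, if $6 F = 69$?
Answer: $\frac{5207}{2} \approx 2603.5$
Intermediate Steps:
$F = \frac{23}{2}$ ($F = \frac{1}{6} \cdot 69 = \frac{23}{2} \approx 11.5$)
$x{\left(g,C \right)} = - g^{2}$ ($x{\left(g,C \right)} = - g g = - g^{2}$)
$v{\left(R,M \right)} = - 25 M - 25 R$ ($v{\left(R,M \right)} = - 25 \left(M + R\right) = - 25 M - 25 R$)
$v{\left(F,B{\left(-3 \right)} \right)} - x{\left(54,28 \right)} = \left(- 25 \left(-2 - -3\right) - \frac{575}{2}\right) - - 54^{2} = \left(- 25 \left(-2 + 3\right) - \frac{575}{2}\right) - \left(-1\right) 2916 = \left(\left(-25\right) 1 - \frac{575}{2}\right) - -2916 = \left(-25 - \frac{575}{2}\right) + 2916 = - \frac{625}{2} + 2916 = \frac{5207}{2}$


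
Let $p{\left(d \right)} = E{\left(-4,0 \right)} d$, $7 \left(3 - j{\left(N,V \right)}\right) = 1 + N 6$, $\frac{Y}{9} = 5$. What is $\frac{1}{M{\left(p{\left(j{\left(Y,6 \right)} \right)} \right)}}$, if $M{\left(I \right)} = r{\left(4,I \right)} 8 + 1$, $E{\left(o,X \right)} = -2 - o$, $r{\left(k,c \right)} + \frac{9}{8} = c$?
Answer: $- \frac{7}{4056} \approx -0.0017258$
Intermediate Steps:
$Y = 45$ ($Y = 9 \cdot 5 = 45$)
$r{\left(k,c \right)} = - \frac{9}{8} + c$
$j{\left(N,V \right)} = \frac{20}{7} - \frac{6 N}{7}$ ($j{\left(N,V \right)} = 3 - \frac{1 + N 6}{7} = 3 - \frac{1 + 6 N}{7} = 3 - \left(\frac{1}{7} + \frac{6 N}{7}\right) = \frac{20}{7} - \frac{6 N}{7}$)
$p{\left(d \right)} = 2 d$ ($p{\left(d \right)} = \left(-2 - -4\right) d = \left(-2 + 4\right) d = 2 d$)
$M{\left(I \right)} = -8 + 8 I$ ($M{\left(I \right)} = \left(- \frac{9}{8} + I\right) 8 + 1 = \left(-9 + 8 I\right) + 1 = -8 + 8 I$)
$\frac{1}{M{\left(p{\left(j{\left(Y,6 \right)} \right)} \right)}} = \frac{1}{-8 + 8 \cdot 2 \left(\frac{20}{7} - \frac{270}{7}\right)} = \frac{1}{-8 + 8 \cdot 2 \left(- \frac{250}{7}\right)} = \frac{1}{-8 + 8 \left(- \frac{500}{7}\right)} = \frac{1}{-8 - \frac{4000}{7}} = \frac{1}{- \frac{4056}{7}} = - \frac{7}{4056}$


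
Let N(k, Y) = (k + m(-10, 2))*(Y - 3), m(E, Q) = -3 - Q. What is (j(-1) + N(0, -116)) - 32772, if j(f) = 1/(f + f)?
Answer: -64355/2 ≈ -32178.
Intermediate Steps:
N(k, Y) = (-5 + k)*(-3 + Y) (N(k, Y) = (k + (-3 - 1*2))*(Y - 3) = (k + (-3 - 2))*(-3 + Y) = (k - 5)*(-3 + Y) = (-5 + k)*(-3 + Y))
j(f) = 1/(2*f)
(j(-1) + N(0, -116)) - 32772 = ((1/2)/(-1) + (15 - 5*(-116) - 3*0 - 116*0)) - 32772 = ((1/2)*(-1) + (15 + 580 + 0 + 0)) - 32772 = (-1/2 + 595) - 32772 = 1189/2 - 32772 = -64355/2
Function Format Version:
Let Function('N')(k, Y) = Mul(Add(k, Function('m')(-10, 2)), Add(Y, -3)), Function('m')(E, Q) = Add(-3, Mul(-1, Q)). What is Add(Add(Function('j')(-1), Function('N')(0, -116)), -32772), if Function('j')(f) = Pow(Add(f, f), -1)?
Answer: Rational(-64355, 2) ≈ -32178.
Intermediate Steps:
Function('N')(k, Y) = Mul(Add(-5, k), Add(-3, Y)) (Function('N')(k, Y) = Mul(Add(k, Add(-3, Mul(-1, 2))), Add(Y, -3)) = Mul(Add(k, Add(-3, -2)), Add(-3, Y)) = Mul(Add(k, -5), Add(-3, Y)) = Mul(Add(-5, k), Add(-3, Y)))
Function('j')(f) = Mul(Rational(1, 2), Pow(f, -1)) (Function('j')(f) = Pow(Mul(2, f), -1) = Mul(Rational(1, 2), Pow(f, -1)))
Add(Add(Function('j')(-1), Function('N')(0, -116)), -32772) = Add(Add(Mul(Rational(1, 2), Pow(-1, -1)), Add(15, Mul(-5, -116), Mul(-3, 0), Mul(-116, 0))), -32772) = Add(Add(Mul(Rational(1, 2), -1), Add(15, 580, 0, 0)), -32772) = Add(Add(Rational(-1, 2), 595), -32772) = Add(Rational(1189, 2), -32772) = Rational(-64355, 2)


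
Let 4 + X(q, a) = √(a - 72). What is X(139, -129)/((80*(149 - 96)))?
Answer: -1/1060 + I*√201/4240 ≈ -0.0009434 + 0.0033437*I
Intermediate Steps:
X(q, a) = -4 + √(-72 + a) (X(q, a) = -4 + √(a - 72) = -4 + √(-72 + a))
X(139, -129)/((80*(149 - 96))) = (-4 + √(-72 - 129))/((80*(149 - 96))) = (-4 + √(-201))/((80*53)) = (-4 + I*√201)/4240 = (-4 + I*√201)*(1/4240) = -1/1060 + I*√201/4240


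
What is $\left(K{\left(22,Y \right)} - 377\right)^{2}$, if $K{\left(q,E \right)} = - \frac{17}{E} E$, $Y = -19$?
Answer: $155236$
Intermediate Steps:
$K{\left(q,E \right)} = -17$
$\left(K{\left(22,Y \right)} - 377\right)^{2} = \left(-17 - 377\right)^{2} = \left(-394\right)^{2} = 155236$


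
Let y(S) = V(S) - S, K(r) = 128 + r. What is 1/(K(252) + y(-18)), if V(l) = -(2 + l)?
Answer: 1/414 ≈ 0.0024155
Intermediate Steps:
V(l) = -2 - l
y(S) = -2 - 2*S (y(S) = (-2 - S) - S = -2 - 2*S)
1/(K(252) + y(-18)) = 1/((128 + 252) + (-2 - 2*(-18))) = 1/(380 + (-2 + 36)) = 1/(380 + 34) = 1/414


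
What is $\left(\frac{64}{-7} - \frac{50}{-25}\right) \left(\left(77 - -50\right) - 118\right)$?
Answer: $- \frac{450}{7} \approx -64.286$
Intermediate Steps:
$\left(\frac{64}{-7} - \frac{50}{-25}\right) \left(\left(77 - -50\right) - 118\right) = \left(64 \left(- \frac{1}{7}\right) - -2\right) \left(\left(77 + 50\right) - 118\right) = \left(- \frac{64}{7} + 2\right) \left(127 - 118\right) = \left(- \frac{50}{7}\right) 9 = - \frac{450}{7}$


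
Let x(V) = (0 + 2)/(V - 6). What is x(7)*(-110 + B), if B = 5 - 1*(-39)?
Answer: -132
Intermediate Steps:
B = 44 (B = 5 + 39 = 44)
x(V) = 2/(-6 + V)
x(7)*(-110 + B) = (2/(-6 + 7))*(-110 + 44) = (2/1)*(-66) = (2*1)*(-66) = 2*(-66) = -132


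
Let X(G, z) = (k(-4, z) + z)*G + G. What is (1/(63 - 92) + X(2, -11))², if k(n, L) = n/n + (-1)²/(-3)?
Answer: 2647129/7569 ≈ 349.73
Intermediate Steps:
k(n, L) = ⅔ (k(n, L) = 1 + 1*(-⅓) = 1 - ⅓ = ⅔)
X(G, z) = G + G*(⅔ + z) (X(G, z) = (⅔ + z)*G + G = G*(⅔ + z) + G = G + G*(⅔ + z))
(1/(63 - 92) + X(2, -11))² = (1/(63 - 92) + (⅓)*2*(5 + 3*(-11)))² = (1/(-29) + (⅓)*2*(5 - 33))² = (-1/29 + (⅓)*2*(-28))² = (-1/29 - 56/3)² = (-1627/87)² = 2647129/7569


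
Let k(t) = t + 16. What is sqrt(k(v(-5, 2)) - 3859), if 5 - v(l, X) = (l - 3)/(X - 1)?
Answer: I*sqrt(3830) ≈ 61.887*I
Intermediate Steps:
v(l, X) = 5 - (-3 + l)/(-1 + X) (v(l, X) = 5 - (l - 3)/(X - 1) = 5 - (-3 + l)/(-1 + X))
k(t) = 16 + t
sqrt(k(v(-5, 2)) - 3859) = sqrt((16 + (-2 - 1*(-5) + 5*2)/(-1 + 2)) - 3859) = sqrt((16 + (-2 + 5 + 10)/1) - 3859) = sqrt((16 + 1*13) - 3859) = sqrt((16 + 13) - 3859) = sqrt(29 - 3859) = sqrt(-3830) = I*sqrt(3830)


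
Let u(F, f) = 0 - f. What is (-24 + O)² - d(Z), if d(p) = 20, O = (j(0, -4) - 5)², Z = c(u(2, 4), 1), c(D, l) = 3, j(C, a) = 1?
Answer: 44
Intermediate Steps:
u(F, f) = -f
Z = 3
O = 16 (O = (1 - 5)² = (-4)² = 16)
(-24 + O)² - d(Z) = (-24 + 16)² - 1*20 = (-8)² - 20 = 64 - 20 = 44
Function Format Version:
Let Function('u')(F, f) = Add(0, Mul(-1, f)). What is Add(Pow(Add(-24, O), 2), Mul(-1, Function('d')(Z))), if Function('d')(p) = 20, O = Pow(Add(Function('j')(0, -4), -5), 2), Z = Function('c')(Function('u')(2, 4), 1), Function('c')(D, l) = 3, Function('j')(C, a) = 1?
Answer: 44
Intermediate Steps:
Function('u')(F, f) = Mul(-1, f)
Z = 3
O = 16 (O = Pow(Add(1, -5), 2) = Pow(-4, 2) = 16)
Add(Pow(Add(-24, O), 2), Mul(-1, Function('d')(Z))) = Add(Pow(Add(-24, 16), 2), Mul(-1, 20)) = Add(Pow(-8, 2), -20) = Add(64, -20) = 44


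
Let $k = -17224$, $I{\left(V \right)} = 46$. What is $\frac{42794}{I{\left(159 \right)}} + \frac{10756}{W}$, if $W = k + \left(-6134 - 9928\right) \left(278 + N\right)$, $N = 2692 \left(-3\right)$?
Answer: $\frac{669909384358}{720096949} \approx 930.3$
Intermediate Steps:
$N = -8076$
$W = 125234252$ ($W = -17224 + \left(-6134 - 9928\right) \left(278 - 8076\right) = -17224 - -125251476 = -17224 + 125251476 = 125234252$)
$\frac{42794}{I{\left(159 \right)}} + \frac{10756}{W} = \frac{42794}{46} + \frac{10756}{125234252} = 42794 \cdot \frac{1}{46} + 10756 \cdot \frac{1}{125234252} = \frac{21397}{23} + \frac{2689}{31308563} = \frac{669909384358}{720096949}$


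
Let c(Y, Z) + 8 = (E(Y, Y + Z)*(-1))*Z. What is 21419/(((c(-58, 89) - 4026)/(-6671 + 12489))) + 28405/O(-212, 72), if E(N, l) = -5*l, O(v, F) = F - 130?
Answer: 6950451831/566138 ≈ 12277.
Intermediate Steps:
O(v, F) = -130 + F
c(Y, Z) = -8 + Z*(5*Y + 5*Z) (c(Y, Z) = -8 + (-5*(Y + Z)*(-1))*Z = -8 + ((-5*Y - 5*Z)*(-1))*Z = -8 + (5*Y + 5*Z)*Z = -8 + Z*(5*Y + 5*Z))
21419/(((c(-58, 89) - 4026)/(-6671 + 12489))) + 28405/O(-212, 72) = 21419/((((-8 + 5*89*(-58 + 89)) - 4026)/(-6671 + 12489))) + 28405/(-130 + 72) = 21419/((((-8 + 5*89*31) - 4026)/5818)) + 28405/(-58) = 21419/((((-8 + 13795) - 4026)*(1/5818))) + 28405*(-1/58) = 21419/(((13787 - 4026)*(1/5818))) - 28405/58 = 21419/((9761*(1/5818))) - 28405/58 = 21419/(9761/5818) - 28405/58 = 21419*(5818/9761) - 28405/58 = 124615742/9761 - 28405/58 = 6950451831/566138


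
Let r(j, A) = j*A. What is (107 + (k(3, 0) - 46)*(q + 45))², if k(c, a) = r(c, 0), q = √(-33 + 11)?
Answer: 3806817 + 180596*I*√22 ≈ 3.8068e+6 + 8.4707e+5*I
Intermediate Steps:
q = I*√22 (q = √(-22) = I*√22 ≈ 4.6904*I)
r(j, A) = A*j
k(c, a) = 0 (k(c, a) = 0*c = 0)
(107 + (k(3, 0) - 46)*(q + 45))² = (107 + (0 - 46)*(I*√22 + 45))² = (107 - 46*(45 + I*√22))² = (107 + (-2070 - 46*I*√22))² = (-1963 - 46*I*√22)²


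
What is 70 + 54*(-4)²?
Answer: 934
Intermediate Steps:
70 + 54*(-4)² = 70 + 54*16 = 70 + 864 = 934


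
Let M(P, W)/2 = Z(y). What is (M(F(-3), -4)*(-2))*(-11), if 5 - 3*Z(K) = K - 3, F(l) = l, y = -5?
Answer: 572/3 ≈ 190.67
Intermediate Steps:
Z(K) = 8/3 - K/3 (Z(K) = 5/3 - (K - 3)/3 = 5/3 - (-3 + K)/3 = 5/3 + (1 - K/3) = 8/3 - K/3)
M(P, W) = 26/3 (M(P, W) = 2*(8/3 - ⅓*(-5)) = 2*(8/3 + 5/3) = 2*(13/3) = 26/3)
(M(F(-3), -4)*(-2))*(-11) = ((26/3)*(-2))*(-11) = -52/3*(-11) = 572/3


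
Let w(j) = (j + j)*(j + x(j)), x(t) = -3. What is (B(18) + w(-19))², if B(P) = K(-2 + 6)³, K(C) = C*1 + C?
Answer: 1817104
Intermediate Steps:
K(C) = 2*C (K(C) = C + C = 2*C)
w(j) = 2*j*(-3 + j) (w(j) = (j + j)*(j - 3) = (2*j)*(-3 + j) = 2*j*(-3 + j))
B(P) = 512 (B(P) = (2*(-2 + 6))³ = (2*4)³ = 8³ = 512)
(B(18) + w(-19))² = (512 + 2*(-19)*(-3 - 19))² = (512 + 2*(-19)*(-22))² = (512 + 836)² = 1348² = 1817104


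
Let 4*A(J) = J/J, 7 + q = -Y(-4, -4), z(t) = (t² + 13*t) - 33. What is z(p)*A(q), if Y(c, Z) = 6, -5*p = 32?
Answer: -1881/100 ≈ -18.810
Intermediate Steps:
p = -32/5 (p = -⅕*32 = -32/5 ≈ -6.4000)
z(t) = -33 + t² + 13*t
q = -13 (q = -7 - 1*6 = -7 - 6 = -13)
A(J) = ¼ (A(J) = (J/J)/4 = (¼)*1 = ¼)
z(p)*A(q) = (-33 + (-32/5)² + 13*(-32/5))*(¼) = (-33 + 1024/25 - 416/5)*(¼) = -1881/25*¼ = -1881/100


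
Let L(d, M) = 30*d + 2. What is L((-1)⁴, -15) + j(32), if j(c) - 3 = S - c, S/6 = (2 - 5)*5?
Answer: -87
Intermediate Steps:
L(d, M) = 2 + 30*d
S = -90 (S = 6*((2 - 5)*5) = 6*(-3*5) = 6*(-15) = -90)
j(c) = -87 - c (j(c) = 3 + (-90 - c) = -87 - c)
L((-1)⁴, -15) + j(32) = (2 + 30*(-1)⁴) + (-87 - 1*32) = (2 + 30*1) + (-87 - 32) = (2 + 30) - 119 = 32 - 119 = -87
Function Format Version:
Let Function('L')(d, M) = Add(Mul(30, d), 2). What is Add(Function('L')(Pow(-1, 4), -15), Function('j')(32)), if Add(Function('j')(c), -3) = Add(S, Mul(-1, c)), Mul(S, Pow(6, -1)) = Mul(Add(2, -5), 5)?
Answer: -87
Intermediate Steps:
Function('L')(d, M) = Add(2, Mul(30, d))
S = -90 (S = Mul(6, Mul(Add(2, -5), 5)) = Mul(6, Mul(-3, 5)) = Mul(6, -15) = -90)
Function('j')(c) = Add(-87, Mul(-1, c)) (Function('j')(c) = Add(3, Add(-90, Mul(-1, c))) = Add(-87, Mul(-1, c)))
Add(Function('L')(Pow(-1, 4), -15), Function('j')(32)) = Add(Add(2, Mul(30, Pow(-1, 4))), Add(-87, Mul(-1, 32))) = Add(Add(2, Mul(30, 1)), Add(-87, -32)) = Add(Add(2, 30), -119) = Add(32, -119) = -87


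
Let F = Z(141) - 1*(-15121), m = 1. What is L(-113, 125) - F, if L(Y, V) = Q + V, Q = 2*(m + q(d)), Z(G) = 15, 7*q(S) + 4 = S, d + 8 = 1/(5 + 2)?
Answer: -735607/49 ≈ -15012.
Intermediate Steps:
d = -55/7 (d = -8 + 1/(5 + 2) = -8 + 1/7 = -8 + ⅐ = -55/7 ≈ -7.8571)
q(S) = -4/7 + S/7
Q = -68/49 (Q = 2*(1 + (-4/7 + (⅐)*(-55/7))) = 2*(1 + (-4/7 - 55/49)) = 2*(1 - 83/49) = 2*(-34/49) = -68/49 ≈ -1.3878)
L(Y, V) = -68/49 + V
F = 15136 (F = 15 - 1*(-15121) = 15 + 15121 = 15136)
L(-113, 125) - F = (-68/49 + 125) - 1*15136 = 6057/49 - 15136 = -735607/49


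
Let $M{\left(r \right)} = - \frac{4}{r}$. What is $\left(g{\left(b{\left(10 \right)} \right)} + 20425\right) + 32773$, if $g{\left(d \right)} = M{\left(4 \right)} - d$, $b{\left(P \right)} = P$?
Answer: $53187$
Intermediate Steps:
$g{\left(d \right)} = -1 - d$ ($g{\left(d \right)} = - \frac{4}{4} - d = \left(-4\right) \frac{1}{4} - d = -1 - d$)
$\left(g{\left(b{\left(10 \right)} \right)} + 20425\right) + 32773 = \left(\left(-1 - 10\right) + 20425\right) + 32773 = \left(-11 + 20425\right) + 32773 = 20414 + 32773 = 53187$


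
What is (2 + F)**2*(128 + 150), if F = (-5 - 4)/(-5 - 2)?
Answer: 147062/49 ≈ 3001.3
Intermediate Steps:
F = 9/7 (F = -9/(-7) = -9*(-1/7) = 9/7 ≈ 1.2857)
(2 + F)**2*(128 + 150) = (2 + 9/7)**2*(128 + 150) = (23/7)**2*278 = (529/49)*278 = 147062/49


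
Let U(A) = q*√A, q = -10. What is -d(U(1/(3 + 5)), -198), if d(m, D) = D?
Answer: 198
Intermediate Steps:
U(A) = -10*√A
-d(U(1/(3 + 5)), -198) = -1*(-198) = 198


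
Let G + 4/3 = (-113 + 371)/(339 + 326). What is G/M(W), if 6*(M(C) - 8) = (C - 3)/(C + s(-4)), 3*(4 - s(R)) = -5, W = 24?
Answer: -335708/2882775 ≈ -0.11645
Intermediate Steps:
s(R) = 17/3 (s(R) = 4 - ⅓*(-5) = 4 + 5/3 = 17/3)
M(C) = 8 + (-3 + C)/(6*(17/3 + C)) (M(C) = 8 + ((C - 3)/(C + 17/3))/6 = 8 + ((-3 + C)/(17/3 + C))/6 = 8 + (-3 + C)/(6*(17/3 + C)))
G = -1886/1995 (G = -4/3 + (-113 + 371)/(339 + 326) = -4/3 + 258/665 = -1886/1995 ≈ -0.94536)
G/M(W) = -1886*2*(17 + 3*24)/(269 + 49*24)/1995 = -1886*2*(17 + 72)/(269 + 1176)/1995 = -1886/(1995*((½)*1445/89)) = -1886/(1995*((½)*(1/89)*1445)) = -1886/(1995*1445/178) = -1886/1995*178/1445 = -335708/2882775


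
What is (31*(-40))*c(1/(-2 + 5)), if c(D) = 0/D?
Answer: 0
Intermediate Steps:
c(D) = 0
(31*(-40))*c(1/(-2 + 5)) = (31*(-40))*0 = -1240*0 = 0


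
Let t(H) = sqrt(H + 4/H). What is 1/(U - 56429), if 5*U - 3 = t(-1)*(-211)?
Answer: -1410710/79604330769 + 1055*I*sqrt(5)/79604330769 ≈ -1.7722e-5 + 2.9635e-8*I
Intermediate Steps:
U = 3/5 - 211*I*sqrt(5)/5 (U = 3/5 + (sqrt(-1 + 4/(-1))*(-211))/5 = 3/5 + (sqrt(-1 + 4*(-1))*(-211))/5 = 3/5 + (sqrt(-1 - 4)*(-211))/5 = 3/5 + (sqrt(-5)*(-211))/5 = 3/5 + ((I*sqrt(5))*(-211))/5 = 3/5 + (-211*I*sqrt(5))/5 = 3/5 - 211*I*sqrt(5)/5 ≈ 0.6 - 94.362*I)
1/(U - 56429) = 1/((3/5 - 211*I*sqrt(5)/5) - 56429) = 1/(-282142/5 - 211*I*sqrt(5)/5)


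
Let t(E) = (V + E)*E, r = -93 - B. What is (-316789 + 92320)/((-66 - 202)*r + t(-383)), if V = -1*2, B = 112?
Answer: -74823/67465 ≈ -1.1091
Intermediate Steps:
r = -205 (r = -93 - 1*112 = -93 - 112 = -205)
V = -2
t(E) = E*(-2 + E) (t(E) = (-2 + E)*E = E*(-2 + E))
(-316789 + 92320)/((-66 - 202)*r + t(-383)) = (-316789 + 92320)/((-66 - 202)*(-205) - 383*(-2 - 383)) = -224469/(-268*(-205) - 383*(-385)) = -224469/(54940 + 147455) = -224469/202395 = -224469*1/202395 = -74823/67465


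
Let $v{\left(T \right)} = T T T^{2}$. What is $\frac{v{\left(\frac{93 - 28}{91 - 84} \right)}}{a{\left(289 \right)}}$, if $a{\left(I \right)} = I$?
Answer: $\frac{17850625}{693889} \approx 25.725$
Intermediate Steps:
$v{\left(T \right)} = T^{4}$ ($v{\left(T \right)} = T^{2} T^{2} = T^{4}$)
$\frac{v{\left(\frac{93 - 28}{91 - 84} \right)}}{a{\left(289 \right)}} = \frac{\left(\frac{93 - 28}{91 - 84}\right)^{4}}{289} = \left(\frac{65}{7}\right)^{4} \cdot \frac{1}{289} = \frac{17850625}{2401} \cdot \frac{1}{289} = \frac{17850625}{693889}$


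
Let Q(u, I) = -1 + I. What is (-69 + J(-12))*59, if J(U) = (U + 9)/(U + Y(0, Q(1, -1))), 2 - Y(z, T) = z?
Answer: -40533/10 ≈ -4053.3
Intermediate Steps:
Y(z, T) = 2 - z
J(U) = (9 + U)/(2 + U) (J(U) = (U + 9)/(U + (2 - 1*0)) = (9 + U)/(U + (2 + 0)) = (9 + U)/(U + 2) = (9 + U)/(2 + U))
(-69 + J(-12))*59 = (-69 + (9 - 12)/(2 - 12))*59 = (-69 - 3/(-10))*59 = (-69 - ⅒*(-3))*59 = (-69 + 3/10)*59 = -687/10*59 = -40533/10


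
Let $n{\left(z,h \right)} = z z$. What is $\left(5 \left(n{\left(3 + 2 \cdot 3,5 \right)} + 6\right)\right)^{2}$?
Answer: $189225$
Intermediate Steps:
$n{\left(z,h \right)} = z^{2}$
$\left(5 \left(n{\left(3 + 2 \cdot 3,5 \right)} + 6\right)\right)^{2} = \left(5 \left(\left(3 + 2 \cdot 3\right)^{2} + 6\right)\right)^{2} = \left(5 \left(\left(3 + 6\right)^{2} + 6\right)\right)^{2} = \left(5 \left(9^{2} + 6\right)\right)^{2} = \left(5 \left(81 + 6\right)\right)^{2} = \left(5 \cdot 87\right)^{2} = 435^{2} = 189225$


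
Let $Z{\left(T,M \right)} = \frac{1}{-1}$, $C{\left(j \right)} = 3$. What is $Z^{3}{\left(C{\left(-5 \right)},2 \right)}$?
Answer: $-1$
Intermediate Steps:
$Z{\left(T,M \right)} = -1$
$Z^{3}{\left(C{\left(-5 \right)},2 \right)} = \left(-1\right)^{3} = -1$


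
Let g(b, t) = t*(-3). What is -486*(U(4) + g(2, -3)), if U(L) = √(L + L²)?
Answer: -4374 - 972*√5 ≈ -6547.5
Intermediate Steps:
g(b, t) = -3*t
-486*(U(4) + g(2, -3)) = -486*(√(4*(1 + 4)) - 3*(-3)) = -486*(√(4*5) + 9) = -486*(√20 + 9) = -486*(2*√5 + 9) = -486*(9 + 2*√5) = -4374 - 972*√5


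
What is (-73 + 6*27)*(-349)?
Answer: -31061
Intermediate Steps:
(-73 + 6*27)*(-349) = (-73 + 162)*(-349) = 89*(-349) = -31061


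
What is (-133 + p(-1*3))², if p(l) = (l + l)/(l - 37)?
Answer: 7059649/400 ≈ 17649.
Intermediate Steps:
p(l) = 2*l/(-37 + l) (p(l) = (2*l)/(-37 + l) = 2*l/(-37 + l))
(-133 + p(-1*3))² = (-133 + 2*(-1*3)/(-37 - 1*3))² = (-133 + 2*(-3)/(-37 - 3))² = (-133 + 2*(-3)/(-40))² = (-133 + 2*(-3)*(-1/40))² = (-133 + 3/20)² = (-2657/20)² = 7059649/400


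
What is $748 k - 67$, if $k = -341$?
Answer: $-255135$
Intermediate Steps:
$748 k - 67 = 748 \left(-341\right) - 67 = -255068 - 67 = -255135$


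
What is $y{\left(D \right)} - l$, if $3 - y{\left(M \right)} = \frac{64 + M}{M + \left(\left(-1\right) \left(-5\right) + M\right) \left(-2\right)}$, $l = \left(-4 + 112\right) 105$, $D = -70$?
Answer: $- \frac{113369}{10} \approx -11337.0$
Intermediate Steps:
$l = 11340$ ($l = 108 \cdot 105 = 11340$)
$y{\left(M \right)} = 3 - \frac{64 + M}{-10 - M}$ ($y{\left(M \right)} = 3 - \frac{64 + M}{M + \left(\left(-1\right) \left(-5\right) + M\right) \left(-2\right)} = 3 - \frac{64 + M}{M + \left(5 + M\right) \left(-2\right)} = 3 - \frac{64 + M}{M - \left(10 + 2 M\right)} = 3 - \frac{64 + M}{-10 - M}$)
$y{\left(D \right)} - l = \frac{2 \left(47 + 2 \left(-70\right)\right)}{10 - 70} - 11340 = \frac{2 \left(47 - 140\right)}{-60} - 11340 = 2 \left(- \frac{1}{60}\right) \left(-93\right) - 11340 = \frac{31}{10} - 11340 = - \frac{113369}{10}$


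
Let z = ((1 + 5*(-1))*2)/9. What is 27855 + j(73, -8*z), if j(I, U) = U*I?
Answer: 255367/9 ≈ 28374.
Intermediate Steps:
z = -8/9 (z = ((1 - 5)*2)*(⅑) = -4*2*(⅑) = -8*⅑ = -8/9 ≈ -0.88889)
j(I, U) = I*U
27855 + j(73, -8*z) = 27855 + 73*(-8*(-8/9)) = 27855 + 73*(64/9) = 27855 + 4672/9 = 255367/9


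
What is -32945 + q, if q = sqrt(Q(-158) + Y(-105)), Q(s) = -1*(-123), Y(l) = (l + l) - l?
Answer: -32945 + 3*sqrt(2) ≈ -32941.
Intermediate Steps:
Y(l) = l (Y(l) = 2*l - l = l)
Q(s) = 123
q = 3*sqrt(2) (q = sqrt(123 - 105) = sqrt(18) = 3*sqrt(2) ≈ 4.2426)
-32945 + q = -32945 + 3*sqrt(2)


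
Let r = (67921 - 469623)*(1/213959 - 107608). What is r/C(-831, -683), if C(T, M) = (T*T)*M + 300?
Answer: -9248666365920842/100914374914617 ≈ -91.649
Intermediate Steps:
C(T, M) = 300 + M*T**2 (C(T, M) = T**2*M + 300 = M*T**2 + 300 = 300 + M*T**2)
r = 9248666365920842/213959 (r = -401702*(1/213959 - 107608) = -401702*(-23023700071/213959) = 9248666365920842/213959 ≈ 4.3226e+10)
r/C(-831, -683) = 9248666365920842/(213959*(300 - 683*(-831)**2)) = 9248666365920842/(213959*(300 - 683*690561)) = 9248666365920842/(213959*(300 - 471653163)) = (9248666365920842/213959)/(-471652863) = (9248666365920842/213959)*(-1/471652863) = -9248666365920842/100914374914617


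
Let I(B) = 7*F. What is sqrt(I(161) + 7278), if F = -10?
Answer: 2*sqrt(1802) ≈ 84.900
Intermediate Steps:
I(B) = -70 (I(B) = 7*(-10) = -70)
sqrt(I(161) + 7278) = sqrt(-70 + 7278) = sqrt(7208) = 2*sqrt(1802)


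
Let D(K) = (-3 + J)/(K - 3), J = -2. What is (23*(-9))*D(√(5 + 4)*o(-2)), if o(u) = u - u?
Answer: -345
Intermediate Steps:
o(u) = 0
D(K) = -5/(-3 + K) (D(K) = (-3 - 2)/(K - 3) = -5/(-3 + K))
(23*(-9))*D(√(5 + 4)*o(-2)) = (23*(-9))*(-5/(-3 + √(5 + 4)*0)) = -(-1035)/(-3 + √9*0) = -(-1035)/(-3 + 3*0) = -(-1035)/(-3 + 0) = -(-1035)/(-3) = -(-1035)*(-1)/3 = -207*5/3 = -345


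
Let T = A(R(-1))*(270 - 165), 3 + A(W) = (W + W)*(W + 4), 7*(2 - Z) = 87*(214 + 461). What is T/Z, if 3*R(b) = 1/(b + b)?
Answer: 18865/352266 ≈ 0.053553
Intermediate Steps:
Z = -58711/7 (Z = 2 - 87*(214 + 461)/7 = 2 - 87*675/7 = 2 - 1/7*58725 = 2 - 58725/7 = -58711/7 ≈ -8387.3)
R(b) = 1/(6*b) (R(b) = 1/(3*(b + b)) = 1/(3*((2*b))) = (1/(2*b))/3 = 1/(6*b))
A(W) = -3 + 2*W*(4 + W) (A(W) = -3 + (W + W)*(W + 4) = -3 + (2*W)*(4 + W) = -3 + 2*W*(4 + W))
T = -2695/6 (T = (-3 + 2*((1/6)/(-1))**2 + 8*((1/6)/(-1)))*(270 - 165) = (-3 + 2*((1/6)*(-1))**2 + 8*((1/6)*(-1)))*105 = (-3 + 2*(-1/6)**2 + 8*(-1/6))*105 = (-3 + 2*(1/36) - 4/3)*105 = (-3 + 1/18 - 4/3)*105 = -77/18*105 = -2695/6 ≈ -449.17)
T/Z = -2695/(6*(-58711/7)) = -2695/6*(-7/58711) = 18865/352266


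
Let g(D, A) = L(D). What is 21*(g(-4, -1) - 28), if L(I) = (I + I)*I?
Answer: 84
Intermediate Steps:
L(I) = 2*I² (L(I) = (2*I)*I = 2*I²)
g(D, A) = 2*D²
21*(g(-4, -1) - 28) = 21*(2*(-4)² - 28) = 21*(2*16 - 28) = 21*(32 - 28) = 21*4 = 84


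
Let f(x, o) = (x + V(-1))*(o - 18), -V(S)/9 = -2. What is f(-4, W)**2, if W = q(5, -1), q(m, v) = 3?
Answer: 44100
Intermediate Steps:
V(S) = 18 (V(S) = -9*(-2) = 18)
W = 3
f(x, o) = (-18 + o)*(18 + x) (f(x, o) = (x + 18)*(o - 18) = (18 + x)*(-18 + o) = (-18 + o)*(18 + x))
f(-4, W)**2 = (-324 - 18*(-4) + 18*3 + 3*(-4))**2 = (-324 + 72 + 54 - 12)**2 = (-210)**2 = 44100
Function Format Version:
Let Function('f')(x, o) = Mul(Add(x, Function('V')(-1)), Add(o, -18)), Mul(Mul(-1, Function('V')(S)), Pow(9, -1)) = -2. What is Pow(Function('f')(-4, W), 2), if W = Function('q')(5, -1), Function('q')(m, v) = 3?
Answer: 44100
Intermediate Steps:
Function('V')(S) = 18 (Function('V')(S) = Mul(-9, -2) = 18)
W = 3
Function('f')(x, o) = Mul(Add(-18, o), Add(18, x)) (Function('f')(x, o) = Mul(Add(x, 18), Add(o, -18)) = Mul(Add(18, x), Add(-18, o)) = Mul(Add(-18, o), Add(18, x)))
Pow(Function('f')(-4, W), 2) = Pow(Add(-324, Mul(-18, -4), Mul(18, 3), Mul(3, -4)), 2) = Pow(Add(-324, 72, 54, -12), 2) = Pow(-210, 2) = 44100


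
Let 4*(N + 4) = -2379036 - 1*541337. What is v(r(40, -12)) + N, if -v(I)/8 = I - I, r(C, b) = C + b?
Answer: -2920389/4 ≈ -7.3010e+5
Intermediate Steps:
N = -2920389/4 (N = -4 + (-2379036 - 1*541337)/4 = -4 + (-2379036 - 541337)/4 = -4 + (1/4)*(-2920373) = -4 - 2920373/4 = -2920389/4 ≈ -7.3010e+5)
v(I) = 0 (v(I) = -8*(I - I) = -8*0 = 0)
v(r(40, -12)) + N = 0 - 2920389/4 = -2920389/4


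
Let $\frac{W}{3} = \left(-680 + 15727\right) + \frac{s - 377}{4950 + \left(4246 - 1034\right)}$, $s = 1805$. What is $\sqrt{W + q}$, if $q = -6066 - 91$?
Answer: $\frac{\sqrt{13250411174}}{583} \approx 197.45$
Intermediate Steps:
$q = -6157$
$W = \frac{26317509}{583}$ ($W = 3 \left(\left(-680 + 15727\right) + \frac{1805 - 377}{4950 + \left(4246 - 1034\right)}\right) = 3 \left(15047 + \frac{1428}{4950 + \left(4246 - 1034\right)}\right) = 3 \left(15047 + \frac{1428}{4950 + 3212}\right) = 3 \left(15047 + \frac{1428}{8162}\right) = 3 \left(15047 + 1428 \cdot \frac{1}{8162}\right) = 3 \left(15047 + \frac{102}{583}\right) = 3 \cdot \frac{8772503}{583} = \frac{26317509}{583} \approx 45142.0$)
$\sqrt{W + q} = \sqrt{\frac{26317509}{583} - 6157} = \sqrt{\frac{22727978}{583}} = \frac{\sqrt{13250411174}}{583}$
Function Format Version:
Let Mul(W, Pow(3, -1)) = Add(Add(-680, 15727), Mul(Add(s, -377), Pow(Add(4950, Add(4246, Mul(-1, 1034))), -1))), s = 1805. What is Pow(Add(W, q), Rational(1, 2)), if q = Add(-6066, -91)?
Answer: Mul(Rational(1, 583), Pow(13250411174, Rational(1, 2))) ≈ 197.45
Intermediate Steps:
q = -6157
W = Rational(26317509, 583) (W = Mul(3, Add(Add(-680, 15727), Mul(Add(1805, -377), Pow(Add(4950, Add(4246, Mul(-1, 1034))), -1)))) = Mul(3, Add(15047, Mul(1428, Pow(Add(4950, Add(4246, -1034)), -1)))) = Mul(3, Add(15047, Mul(1428, Pow(Add(4950, 3212), -1)))) = Mul(3, Add(15047, Mul(1428, Pow(8162, -1)))) = Mul(3, Add(15047, Mul(1428, Rational(1, 8162)))) = Mul(3, Add(15047, Rational(102, 583))) = Mul(3, Rational(8772503, 583)) = Rational(26317509, 583) ≈ 45142.)
Pow(Add(W, q), Rational(1, 2)) = Pow(Add(Rational(26317509, 583), -6157), Rational(1, 2)) = Pow(Rational(22727978, 583), Rational(1, 2)) = Mul(Rational(1, 583), Pow(13250411174, Rational(1, 2)))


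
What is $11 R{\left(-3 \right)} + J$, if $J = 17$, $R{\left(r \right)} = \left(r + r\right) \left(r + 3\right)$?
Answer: $17$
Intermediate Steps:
$R{\left(r \right)} = 2 r \left(3 + r\right)$
$11 R{\left(-3 \right)} + J = 11 \cdot 2 \left(-3\right) \left(3 - 3\right) + 17 = 11 \cdot 2 \left(-3\right) 0 + 17 = 11 \cdot 0 + 17 = 0 + 17 = 17$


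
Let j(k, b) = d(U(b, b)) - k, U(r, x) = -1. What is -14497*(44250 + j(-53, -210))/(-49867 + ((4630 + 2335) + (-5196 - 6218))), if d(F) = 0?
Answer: 642260591/54316 ≈ 11825.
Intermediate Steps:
j(k, b) = -k (j(k, b) = 0 - k = -k)
-14497*(44250 + j(-53, -210))/(-49867 + ((4630 + 2335) + (-5196 - 6218))) = -14497*(44250 - 1*(-53))/(-49867 + ((4630 + 2335) + (-5196 - 6218))) = -14497*(44250 + 53)/(-49867 + (6965 - 11414)) = -14497*44303/(-49867 - 4449) = -14497/((-54316*1/44303)) = -14497/(-54316/44303) = -14497*(-44303/54316) = 642260591/54316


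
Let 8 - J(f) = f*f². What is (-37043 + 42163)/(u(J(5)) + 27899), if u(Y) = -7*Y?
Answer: 2560/14359 ≈ 0.17829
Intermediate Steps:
J(f) = 8 - f³ (J(f) = 8 - f*f² = 8 - f³)
(-37043 + 42163)/(u(J(5)) + 27899) = (-37043 + 42163)/(-7*(8 - 1*5³) + 27899) = 5120/(-7*(8 - 1*125) + 27899) = 5120/(-7*(8 - 125) + 27899) = 5120/(-7*(-117) + 27899) = 5120/(819 + 27899) = 5120/28718 = 5120*(1/28718) = 2560/14359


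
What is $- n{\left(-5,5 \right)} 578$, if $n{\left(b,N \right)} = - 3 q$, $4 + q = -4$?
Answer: $-13872$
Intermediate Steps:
$q = -8$ ($q = -4 - 4 = -8$)
$n{\left(b,N \right)} = 24$ ($n{\left(b,N \right)} = \left(-3\right) \left(-8\right) = 24$)
$- n{\left(-5,5 \right)} 578 = - 24 \cdot 578 = \left(-1\right) 13872 = -13872$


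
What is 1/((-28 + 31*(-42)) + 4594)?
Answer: 1/3264 ≈ 0.00030637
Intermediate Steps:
1/((-28 + 31*(-42)) + 4594) = 1/((-28 - 1302) + 4594) = 1/(-1330 + 4594) = 1/3264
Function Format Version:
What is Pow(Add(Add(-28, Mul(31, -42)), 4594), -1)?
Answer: Rational(1, 3264) ≈ 0.00030637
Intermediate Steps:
Pow(Add(Add(-28, Mul(31, -42)), 4594), -1) = Pow(Add(Add(-28, -1302), 4594), -1) = Pow(Add(-1330, 4594), -1) = Pow(3264, -1) = Rational(1, 3264)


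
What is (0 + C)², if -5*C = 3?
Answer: 9/25 ≈ 0.36000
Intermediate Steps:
C = -⅗ (C = -⅕*3 = -⅗ ≈ -0.60000)
(0 + C)² = (0 - ⅗)² = (-⅗)² = 9/25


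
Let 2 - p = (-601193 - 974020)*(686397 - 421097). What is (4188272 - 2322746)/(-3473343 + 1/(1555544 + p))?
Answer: -779613696018688596/1451529366929562977 ≈ -0.53710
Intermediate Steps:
p = 417904008902 (p = 2 - (-601193 - 974020)*(686397 - 421097) = 2 - (-1575213)*265300 = 2 - 1*(-417904008900) = 2 + 417904008900 = 417904008902)
(4188272 - 2322746)/(-3473343 + 1/(1555544 + p)) = (4188272 - 2322746)/(-3473343 + 1/(1555544 + 417904008902)) = 1865526/(-3473343 + 1/417905564446) = 1865526/(-1451529366929562977/417905564446) = 1865526*(-417905564446/1451529366929562977) = -779613696018688596/1451529366929562977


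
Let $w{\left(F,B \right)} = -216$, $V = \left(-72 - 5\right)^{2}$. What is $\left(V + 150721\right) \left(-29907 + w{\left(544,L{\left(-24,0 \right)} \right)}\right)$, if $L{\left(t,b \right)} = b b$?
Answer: $-4718767950$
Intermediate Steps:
$L{\left(t,b \right)} = b^{2}$
$V = 5929$ ($V = \left(-77\right)^{2} = 5929$)
$\left(V + 150721\right) \left(-29907 + w{\left(544,L{\left(-24,0 \right)} \right)}\right) = \left(5929 + 150721\right) \left(-29907 - 216\right) = 156650 \left(-30123\right) = -4718767950$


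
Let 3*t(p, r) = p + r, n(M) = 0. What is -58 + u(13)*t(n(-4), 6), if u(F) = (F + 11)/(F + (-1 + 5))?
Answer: -938/17 ≈ -55.176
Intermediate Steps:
t(p, r) = p/3 + r/3 (t(p, r) = (p + r)/3 = p/3 + r/3)
u(F) = (11 + F)/(4 + F) (u(F) = (11 + F)/(F + 4) = (11 + F)/(4 + F))
-58 + u(13)*t(n(-4), 6) = -58 + ((11 + 13)/(4 + 13))*((⅓)*0 + (⅓)*6) = -58 + (24/17)*(0 + 2) = -58 + ((1/17)*24)*2 = -58 + (24/17)*2 = -58 + 48/17 = -938/17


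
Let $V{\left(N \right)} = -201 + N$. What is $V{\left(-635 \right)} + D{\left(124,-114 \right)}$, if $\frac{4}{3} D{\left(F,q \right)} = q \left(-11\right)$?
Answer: $\frac{209}{2} \approx 104.5$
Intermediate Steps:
$D{\left(F,q \right)} = - \frac{33 q}{4}$ ($D{\left(F,q \right)} = \frac{3 q \left(-11\right)}{4} = \frac{3 \left(- 11 q\right)}{4} = - \frac{33 q}{4}$)
$V{\left(-635 \right)} + D{\left(124,-114 \right)} = \left(-201 - 635\right) - - \frac{1881}{2} = -836 + \frac{1881}{2} = \frac{209}{2}$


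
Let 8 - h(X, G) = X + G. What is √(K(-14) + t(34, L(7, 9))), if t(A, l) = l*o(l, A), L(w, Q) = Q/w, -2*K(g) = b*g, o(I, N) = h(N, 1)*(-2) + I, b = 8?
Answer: √6227/7 ≈ 11.273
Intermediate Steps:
h(X, G) = 8 - G - X (h(X, G) = 8 - (X + G) = 8 - (G + X) = 8 + (-G - X) = 8 - G - X)
o(I, N) = -14 + I + 2*N (o(I, N) = (8 - 1*1 - N)*(-2) + I = (8 - 1 - N)*(-2) + I = (7 - N)*(-2) + I = (-14 + 2*N) + I = -14 + I + 2*N)
K(g) = -4*g
t(A, l) = l*(-14 + l + 2*A)
√(K(-14) + t(34, L(7, 9))) = √(-4*(-14) + (9/7)*(-14 + 9/7 + 2*34)) = √(56 + (9*(⅐))*(-14 + 9*(⅐) + 68)) = √(56 + 9*(-14 + 9/7 + 68)/7) = √(56 + (9/7)*(387/7)) = √(56 + 3483/49) = √(6227/49) = √6227/7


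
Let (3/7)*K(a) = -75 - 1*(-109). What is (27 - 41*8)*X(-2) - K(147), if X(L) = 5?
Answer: -4753/3 ≈ -1584.3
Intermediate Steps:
K(a) = 238/3 (K(a) = 7*(-75 - 1*(-109))/3 = 7*(-75 + 109)/3 = (7/3)*34 = 238/3)
(27 - 41*8)*X(-2) - K(147) = (27 - 41*8)*5 - 1*238/3 = (27 - 328)*5 - 238/3 = -301*5 - 238/3 = -1505 - 238/3 = -4753/3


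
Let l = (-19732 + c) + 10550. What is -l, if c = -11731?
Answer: 20913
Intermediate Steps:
l = -20913 (l = (-19732 - 11731) + 10550 = -31463 + 10550 = -20913)
-l = -1*(-20913) = 20913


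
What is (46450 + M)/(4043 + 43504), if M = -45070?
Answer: 460/15849 ≈ 0.029024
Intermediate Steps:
(46450 + M)/(4043 + 43504) = (46450 - 45070)/(4043 + 43504) = 1380/47547 = 1380*(1/47547) = 460/15849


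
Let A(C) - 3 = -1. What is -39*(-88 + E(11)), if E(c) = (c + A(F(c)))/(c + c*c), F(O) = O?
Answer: 150839/44 ≈ 3428.2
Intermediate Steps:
A(C) = 2 (A(C) = 3 - 1 = 2)
E(c) = (2 + c)/(c + c**2) (E(c) = (c + 2)/(c + c*c) = (2 + c)/(c + c**2))
-39*(-88 + E(11)) = -39*(-88 + (2 + 11)/(11*(1 + 11))) = -39*(-88 + (1/11)*13/12) = -39*(-88 + (1/11)*(1/12)*13) = -39*(-88 + 13/132) = -39*(-11603/132) = 150839/44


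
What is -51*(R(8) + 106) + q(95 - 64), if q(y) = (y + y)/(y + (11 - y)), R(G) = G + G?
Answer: -68380/11 ≈ -6216.4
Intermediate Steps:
R(G) = 2*G
q(y) = 2*y/11 (q(y) = (2*y)/11 = (2*y)*(1/11) = 2*y/11)
-51*(R(8) + 106) + q(95 - 64) = -51*(2*8 + 106) + 2*(95 - 64)/11 = -51*(16 + 106) + (2/11)*31 = -51*122 + 62/11 = -6222 + 62/11 = -68380/11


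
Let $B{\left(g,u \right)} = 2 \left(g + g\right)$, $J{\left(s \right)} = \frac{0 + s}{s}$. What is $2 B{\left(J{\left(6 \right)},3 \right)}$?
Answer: $8$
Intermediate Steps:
$J{\left(s \right)} = 1$ ($J{\left(s \right)} = \frac{s}{s} = 1$)
$B{\left(g,u \right)} = 4 g$ ($B{\left(g,u \right)} = 2 \cdot 2 g = 4 g$)
$2 B{\left(J{\left(6 \right)},3 \right)} = 2 \cdot 4 \cdot 1 = 2 \cdot 4 = 8$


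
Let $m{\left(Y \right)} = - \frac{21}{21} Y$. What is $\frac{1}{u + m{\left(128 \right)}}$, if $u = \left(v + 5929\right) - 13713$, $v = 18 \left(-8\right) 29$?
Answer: $- \frac{1}{12088} \approx -8.2727 \cdot 10^{-5}$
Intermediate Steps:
$v = -4176$ ($v = \left(-144\right) 29 = -4176$)
$u = -11960$ ($u = \left(-4176 + 5929\right) - 13713 = 1753 - 13713 = -11960$)
$m{\left(Y \right)} = - Y$ ($m{\left(Y \right)} = \left(-21\right) \frac{1}{21} Y = - Y$)
$\frac{1}{u + m{\left(128 \right)}} = \frac{1}{-11960 - 128} = \frac{1}{-12088} = - \frac{1}{12088}$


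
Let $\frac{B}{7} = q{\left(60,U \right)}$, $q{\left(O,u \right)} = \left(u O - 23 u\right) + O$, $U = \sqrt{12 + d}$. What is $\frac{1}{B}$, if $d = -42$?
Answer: $\frac{2}{10423} - \frac{37 i \sqrt{30}}{312690} \approx 0.00019188 - 0.00064811 i$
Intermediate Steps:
$U = i \sqrt{30}$ ($U = \sqrt{12 - 42} = \sqrt{-30} = i \sqrt{30} \approx 5.4772 i$)
$q{\left(O,u \right)} = O - 23 u + O u$ ($q{\left(O,u \right)} = \left(O u - 23 u\right) + O = \left(- 23 u + O u\right) + O = O - 23 u + O u$)
$B = 420 + 259 i \sqrt{30}$ ($B = 7 \left(60 - 23 i \sqrt{30} + 60 i \sqrt{30}\right) = 7 \left(60 + 37 i \sqrt{30}\right) = 420 + 259 i \sqrt{30} \approx 420.0 + 1418.6 i$)
$\frac{1}{B} = \frac{1}{420 + 259 i \sqrt{30}}$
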